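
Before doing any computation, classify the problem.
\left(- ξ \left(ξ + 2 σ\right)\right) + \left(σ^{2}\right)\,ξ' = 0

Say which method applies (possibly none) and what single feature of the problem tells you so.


Method: the homogeneous substitution — the slope is degree-zero homogeneous: the ratio substitution v = ξ/σ collapses it. This doubles as a Bernoulli equation in the unknown as written; the homogeneous route needs no setup at all.


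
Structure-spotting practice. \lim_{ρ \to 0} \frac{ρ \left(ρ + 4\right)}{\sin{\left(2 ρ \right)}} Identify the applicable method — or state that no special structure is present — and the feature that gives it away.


Best approach: l'Hôpital's rule (0/0) — the 0/0 form at 0 is the signature situation for l'Hôpital's rule. Known elementary limits would finish this too — the rule just bypasses the case analysis.


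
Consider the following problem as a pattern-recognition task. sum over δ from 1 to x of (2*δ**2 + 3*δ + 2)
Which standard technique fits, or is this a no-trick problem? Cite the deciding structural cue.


Verdict: no special technique — the sum is polynomial through and through; closed forms for each power of δ finish it directly.


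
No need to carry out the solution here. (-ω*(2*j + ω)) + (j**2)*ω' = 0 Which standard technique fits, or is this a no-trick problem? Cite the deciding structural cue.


Verdict: the homogeneous substitution — the slope's numerator and denominator share total degree; set v = ω/j and the equation drops to separable form. This doubles as a Bernoulli equation in the unknown as written; the homogeneous route needs no setup at all.


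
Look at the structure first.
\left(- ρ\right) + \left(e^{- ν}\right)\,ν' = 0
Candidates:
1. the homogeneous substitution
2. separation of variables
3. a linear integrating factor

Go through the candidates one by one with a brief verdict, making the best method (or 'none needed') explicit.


Technique: separation of variables — separating collects all ν-dependence with the derivative and leaves all ρ-dependence opposite: variables separate.
- the homogeneous substitution — the slope does not depend on the ratio of the variables alone.
- separation of variables — yes — fits the structure here.
- a linear integrating factor: the unknown enters nonlinearly (through a power, a denominator, or a transcendental function), which the linear integrating-factor recipe cannot absorb as-is — any repair would come from a preliminary substitution, not the factor.


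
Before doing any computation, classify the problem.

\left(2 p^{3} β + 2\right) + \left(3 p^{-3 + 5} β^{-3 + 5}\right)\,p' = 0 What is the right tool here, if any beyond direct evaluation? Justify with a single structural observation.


Verdict: the exact-equation method — the mixed-partials test passes for 2 p^{3} β + 2 and 3 p^{-3 + 5} β^{-3 + 5}, so a potential function exists as presented.


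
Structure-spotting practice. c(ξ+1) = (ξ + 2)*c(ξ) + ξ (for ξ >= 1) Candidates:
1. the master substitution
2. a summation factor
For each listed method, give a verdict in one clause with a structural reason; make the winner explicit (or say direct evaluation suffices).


Verdict: a summation factor — the coefficient ξ + 2 drifts with the index, so no fixed root exists; normalizing by the cumulative product telescopes it.
- the master substitution — with no divided-index recursive call, reindexing by powers of a base buys nothing.
- a summation factor: yes — fits the structure here.


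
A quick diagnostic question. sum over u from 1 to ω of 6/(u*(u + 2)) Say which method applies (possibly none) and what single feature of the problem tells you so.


Method: telescoping — integer-spaced poles in 6/(u*(u + 2)) are the telescoping signature in disguise.


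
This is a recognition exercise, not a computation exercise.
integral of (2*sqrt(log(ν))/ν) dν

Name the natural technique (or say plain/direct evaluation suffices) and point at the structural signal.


Best approach: u-substitution — read it as f(log(ν)) times a constant multiple of d(log(ν)): one substitution, u = log(ν), finishes it.


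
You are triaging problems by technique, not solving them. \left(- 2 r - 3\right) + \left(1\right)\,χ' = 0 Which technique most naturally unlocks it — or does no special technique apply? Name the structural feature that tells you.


Diagnosis: no special technique — solved for the derivative, no χ appears — this is antidifferentiation in r wearing ODE clothing.


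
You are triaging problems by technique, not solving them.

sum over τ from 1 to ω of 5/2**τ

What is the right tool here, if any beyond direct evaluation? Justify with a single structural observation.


Verdict: the geometric series formula — consecutive terms stand in a fixed index-free ratio — the geometric sum formula closes it.


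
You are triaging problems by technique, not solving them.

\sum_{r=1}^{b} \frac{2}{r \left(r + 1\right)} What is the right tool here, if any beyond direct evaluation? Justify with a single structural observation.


Method: telescoping — poles of \frac{2}{r \left(r + 1\right)} differ by an integer, the telltale of a telescoping partial-fraction sum.


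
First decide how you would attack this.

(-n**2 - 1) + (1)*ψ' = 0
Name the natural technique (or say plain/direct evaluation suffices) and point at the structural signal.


Diagnosis: no special technique — solved for the derivative, no ψ appears — this is antidifferentiation in n wearing ODE clothing.


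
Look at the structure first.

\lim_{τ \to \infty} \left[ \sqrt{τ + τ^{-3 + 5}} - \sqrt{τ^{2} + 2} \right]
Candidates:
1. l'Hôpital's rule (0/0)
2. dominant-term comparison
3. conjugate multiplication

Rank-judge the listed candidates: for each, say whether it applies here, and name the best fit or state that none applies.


Best approach: conjugate multiplication — the difference \sqrt{τ + τ^{-3 + 5}} - \sqrt{τ^{2} + 2} is an ∞ − ∞ stalemate; its conjugate partner breaks the tie.
- l'Hôpital's rule (0/0): the expression is a difference driving to ∞ − ∞, not a 0/0 quotient — there is no ratio for the rule to differentiate.
- dominant-term comparison — this limit is not decided by comparing polynomial growth at infinity.
- conjugate multiplication — yes — fits the structure here.


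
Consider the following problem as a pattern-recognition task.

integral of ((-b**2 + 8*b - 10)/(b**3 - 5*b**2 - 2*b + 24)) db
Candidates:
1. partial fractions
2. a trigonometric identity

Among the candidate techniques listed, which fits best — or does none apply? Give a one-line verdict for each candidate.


Diagnosis: partial fractions — a proper rational integrand over the factorable b**3 - 5*b**2 - 2*b + 24: partial fractions reduce it to elementary pieces.
- partial fractions — applicable, and directly so.
- a trigonometric identity — there is no trigonometric structure at all — the integrand carries no sine or cosine to rewrite.


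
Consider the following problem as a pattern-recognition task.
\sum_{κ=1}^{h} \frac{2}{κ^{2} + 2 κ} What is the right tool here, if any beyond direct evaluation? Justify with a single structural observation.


Best approach: telescoping — \frac{2}{κ^{2} + 2 κ} hides a difference of shifted reciprocals — decompose it and the middle of the sum vanishes.


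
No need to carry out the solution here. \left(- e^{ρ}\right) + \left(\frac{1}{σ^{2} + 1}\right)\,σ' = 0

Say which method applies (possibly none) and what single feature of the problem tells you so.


Diagnosis: separation of variables — one side of the product carries the independent variable, the other the unknown — the textbook separation shape. The cross-partial test also passes here (vacuously, each side single-variable); the potential-function route would work, separation is simply more immediate.


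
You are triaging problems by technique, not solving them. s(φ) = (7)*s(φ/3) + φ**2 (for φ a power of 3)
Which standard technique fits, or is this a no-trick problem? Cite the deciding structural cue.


Verdict: the master substitution — the recursive call is at index φ/3 rather than a shift, a divide-and-conquer shape — substituting φ = 3^m linearizes it.


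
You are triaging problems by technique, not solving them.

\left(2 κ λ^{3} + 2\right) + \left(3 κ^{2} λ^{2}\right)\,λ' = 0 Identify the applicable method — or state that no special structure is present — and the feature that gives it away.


Diagnosis: the exact-equation method — check exactness first: here it holds (2 κ λ^{3} + 2, 3 κ^{2} λ^{2} have matching cross partials), so no integrating factor is needed.


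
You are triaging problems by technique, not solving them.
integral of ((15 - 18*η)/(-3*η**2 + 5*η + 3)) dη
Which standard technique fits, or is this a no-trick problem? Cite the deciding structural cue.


Technique: u-substitution — differentiating the inner expression -3*η**2 + 5*η + 3 produces the factor 15 - 18*η up to a constant multiple, so substituting u = -3*η**2 + 5*η + 3 reduces everything to a one-variable integral in u.


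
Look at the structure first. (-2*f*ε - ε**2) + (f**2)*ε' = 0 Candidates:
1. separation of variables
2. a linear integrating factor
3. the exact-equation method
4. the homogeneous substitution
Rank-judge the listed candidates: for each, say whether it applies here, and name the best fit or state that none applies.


Method: the homogeneous substitution — scaling f and ε together leaves the slope fixed — it depends only on ε/f, so substitute the ratio. Rearranged, this also fits the Bernoulli template directly; the homogeneous substitution reads the structure without the rearrangement.
- separation of variables: no algebra isolates the independent variable on one side and the unknown on the other.
- a linear integrating factor — a nonlinear term in the unknown puts this outside the integrating-factor template.
- the exact-equation method — no potential function has this form as its differential, as written.
- the homogeneous substitution — yes, a natural case for it.


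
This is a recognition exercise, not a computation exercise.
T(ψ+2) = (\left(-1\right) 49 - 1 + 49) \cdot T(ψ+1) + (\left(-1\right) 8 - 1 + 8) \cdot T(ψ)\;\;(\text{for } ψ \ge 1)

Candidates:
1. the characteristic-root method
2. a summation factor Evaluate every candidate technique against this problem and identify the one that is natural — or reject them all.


Verdict: the characteristic-root method — shift-invariance with fixed coefficients calls for exponential trials; the characteristic polynomial finds every r^ψ.
- the characteristic-root method: a fit — the right tool for this form.
- a summation factor: a summation factor telescopes one-step recursions; this one carries higher-order memory.


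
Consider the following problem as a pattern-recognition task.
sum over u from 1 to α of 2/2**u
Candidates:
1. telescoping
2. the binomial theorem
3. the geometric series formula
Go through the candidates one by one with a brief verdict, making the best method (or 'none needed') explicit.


Best approach: the geometric series formula — consecutive terms stand in a fixed index-free ratio — the geometric sum formula closes it.
- telescoping: writing out consecutive terms as given produces no pairwise cancellation.
- the binomial theorem — there is no sum-raised-to-a-power identity hiding in these terms.
- the geometric series formula: yes, a natural case for it.


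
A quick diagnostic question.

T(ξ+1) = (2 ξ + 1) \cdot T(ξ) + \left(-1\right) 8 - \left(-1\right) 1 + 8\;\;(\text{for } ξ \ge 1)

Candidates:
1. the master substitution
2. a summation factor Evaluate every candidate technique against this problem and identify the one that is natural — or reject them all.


Verdict: a summation factor — one-term recursion with variable weight 2 ξ + 1 is solved by product normalization, not by root-finding.
- the master substitution — the recursion shifts the index rather than dividing it.
- a summation factor — yes — fits the structure here.


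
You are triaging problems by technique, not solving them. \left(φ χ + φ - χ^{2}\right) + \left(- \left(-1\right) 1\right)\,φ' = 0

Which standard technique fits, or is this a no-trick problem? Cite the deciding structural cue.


Technique: a linear integrating factor — linear in the unknown with genuine forcing: multiply through by the exponential of the integrated coefficient and the left side closes into one derivative.


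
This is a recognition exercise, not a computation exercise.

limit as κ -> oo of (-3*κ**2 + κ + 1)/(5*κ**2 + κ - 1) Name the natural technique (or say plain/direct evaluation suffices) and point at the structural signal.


Method: dominant-term comparison — growth-rate triage: the leading powers of κ decide the limit, everything else is noise. Viewed as a single quotient this is an ∞/∞ form — an at-infinity application of l'Hôpital's rule would also resolve it; comparing leading growth reads the answer without differentiating.


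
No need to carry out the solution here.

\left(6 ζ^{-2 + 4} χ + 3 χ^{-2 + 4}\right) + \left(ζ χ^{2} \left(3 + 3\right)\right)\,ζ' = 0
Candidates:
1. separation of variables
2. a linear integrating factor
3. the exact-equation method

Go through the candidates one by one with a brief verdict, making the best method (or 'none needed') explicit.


Verdict: the exact-equation method — equality of cross partials is the green light — assemble the potential function term by term.
- separation of variables: no algebra isolates the independent variable on one side and the unknown on the other.
- a linear integrating factor: a nonlinear term in the unknown puts this outside the integrating-factor template.
- the exact-equation method — applicable, and directly so.


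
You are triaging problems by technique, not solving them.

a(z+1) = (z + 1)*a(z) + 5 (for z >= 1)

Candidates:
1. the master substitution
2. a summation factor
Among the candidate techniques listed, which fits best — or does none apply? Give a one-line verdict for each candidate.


Verdict: a summation factor — first-order, linear, moving coefficient z + 1: the discrete analogue of an integrating factor handles it.
- the master substitution — no fixed divisor shrinks the index between calls.
- a summation factor: a fit — the right tool for this form.


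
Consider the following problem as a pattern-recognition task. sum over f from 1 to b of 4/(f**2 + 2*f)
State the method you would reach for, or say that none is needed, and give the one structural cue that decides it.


Technique: telescoping — 4/(f**2 + 2*f) is a collapsed telescope: expand it into simple fractions to see the cancellation.


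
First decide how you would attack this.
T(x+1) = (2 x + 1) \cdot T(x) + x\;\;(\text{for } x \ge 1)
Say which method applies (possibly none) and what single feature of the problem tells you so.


Diagnosis: a summation factor — rescale the sequence by the product of the weights 2 x + 1 so far — the recurrence collapses to a plain running sum.


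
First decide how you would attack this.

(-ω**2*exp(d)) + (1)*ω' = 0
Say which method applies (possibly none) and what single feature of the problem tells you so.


Method: separation of variables — solved for the derivative, the right side factors as exp(d) times ω**2 — all d-dependence separates from all ω-dependence.


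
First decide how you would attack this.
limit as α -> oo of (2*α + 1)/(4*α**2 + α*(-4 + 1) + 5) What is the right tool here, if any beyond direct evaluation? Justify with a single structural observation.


Technique: dominant-term comparison — growth-rate triage: the leading powers of α decide the limit, everything else is noise. Differentiating the expression as a single quotient would eventually settle it as well; matching dominant growth settles it immediately.


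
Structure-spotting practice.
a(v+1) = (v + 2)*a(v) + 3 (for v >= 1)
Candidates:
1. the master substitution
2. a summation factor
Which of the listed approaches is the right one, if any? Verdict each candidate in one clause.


Method: a summation factor — normalize by the running product of v + 2: the left side becomes a difference, and differences sum.
- the master substitution: no fixed divisor shrinks the index between calls.
- a summation factor — applies; the problem has the shape this method handles.


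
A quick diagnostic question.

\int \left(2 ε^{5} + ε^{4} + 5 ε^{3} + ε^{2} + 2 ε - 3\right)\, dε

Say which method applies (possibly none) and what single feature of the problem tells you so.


Method: no special technique — scan for structure and find none: constant multiples of powers of ε, integrate directly.


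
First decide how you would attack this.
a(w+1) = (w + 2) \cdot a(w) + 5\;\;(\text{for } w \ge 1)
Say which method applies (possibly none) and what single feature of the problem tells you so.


Diagnosis: a summation factor — because the multiplier w + 2 is index-dependent, divide through by its running product and sum the resulting differences.


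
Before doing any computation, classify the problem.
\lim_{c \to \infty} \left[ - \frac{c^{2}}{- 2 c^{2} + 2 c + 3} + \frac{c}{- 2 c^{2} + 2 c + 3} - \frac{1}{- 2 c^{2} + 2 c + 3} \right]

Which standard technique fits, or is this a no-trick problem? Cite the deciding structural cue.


Method: dominant-term comparison — growth-rate triage: the leading powers of c decide the limit, everything else is noise. l'Hôpital's at-infinity variant applies to the expression viewed as a single quotient; the leading-term comparison is the direct route.


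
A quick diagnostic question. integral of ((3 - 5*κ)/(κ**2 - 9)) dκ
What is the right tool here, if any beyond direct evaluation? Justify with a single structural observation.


Diagnosis: partial fractions — the denominator κ**2 - 9 factors, so the quotient decomposes into elementary partial fractions term by term.


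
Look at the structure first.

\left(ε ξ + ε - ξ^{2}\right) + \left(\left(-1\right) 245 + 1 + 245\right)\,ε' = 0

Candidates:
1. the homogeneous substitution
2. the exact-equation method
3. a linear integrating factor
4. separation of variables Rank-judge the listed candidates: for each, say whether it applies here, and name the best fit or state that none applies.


Diagnosis: a linear integrating factor — linear in the unknown with genuine forcing: multiply through by the exponential of the integrated coefficient and the left side closes into one derivative.
- the homogeneous substitution: the ratio substitution does not collapse this equation.
- the exact-equation method: the mixed-partials test fails on this split — it is not an exact differential as presented.
- a linear integrating factor: applies; the problem has the shape this method handles.
- separation of variables — the two dependences do not factor apart.


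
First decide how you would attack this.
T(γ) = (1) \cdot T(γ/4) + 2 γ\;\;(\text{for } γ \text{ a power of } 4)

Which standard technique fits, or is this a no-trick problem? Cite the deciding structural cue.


Diagnosis: the master substitution — the argument shrinks by the factor 4, so measure the index on a logarithmic scale and the recursion becomes a shift.


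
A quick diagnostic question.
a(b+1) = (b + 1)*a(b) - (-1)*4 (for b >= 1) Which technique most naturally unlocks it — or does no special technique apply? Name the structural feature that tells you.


Best approach: a summation factor — because the multiplier b + 1 is index-dependent, divide through by its running product and sum the resulting differences.


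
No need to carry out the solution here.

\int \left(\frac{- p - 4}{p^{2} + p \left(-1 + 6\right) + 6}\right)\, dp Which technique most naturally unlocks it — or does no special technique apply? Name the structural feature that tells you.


Verdict: partial fractions — the bottom, (p^{2} + p \left(-1 + 6\right) + 6), comes apart into simple factors, and a proper rational function over split factors decomposes.


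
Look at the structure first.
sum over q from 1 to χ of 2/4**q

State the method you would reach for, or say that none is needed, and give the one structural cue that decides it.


Verdict: the geometric series formula — consecutive terms stand in a fixed index-free ratio — the geometric sum formula closes it.


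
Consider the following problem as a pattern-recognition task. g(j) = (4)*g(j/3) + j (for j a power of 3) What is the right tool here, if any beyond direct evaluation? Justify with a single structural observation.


Best approach: the master substitution — index division is the fingerprint: j/3 in the recursive call means substitute j = 3^m.


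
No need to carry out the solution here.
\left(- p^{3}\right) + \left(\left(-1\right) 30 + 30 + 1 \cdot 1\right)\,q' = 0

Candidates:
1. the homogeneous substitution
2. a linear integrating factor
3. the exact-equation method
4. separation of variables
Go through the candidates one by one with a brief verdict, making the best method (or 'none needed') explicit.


Method: no special technique — the slope is a pure function of p; integrate both sides and be done.
- the homogeneous substitution — the ratio substitution does not collapse this equation.
- a linear integrating factor: the linear template holds only trivially here (the unknown is absent, so the coefficient is zero) — the method is not the natural label.
- the exact-equation method: no dependence on the unknown anywhere: exactness is a label without content here.
- separation of variables: any separation here is vacuous (nothing depends on the unknown); direct integration is the honest label.


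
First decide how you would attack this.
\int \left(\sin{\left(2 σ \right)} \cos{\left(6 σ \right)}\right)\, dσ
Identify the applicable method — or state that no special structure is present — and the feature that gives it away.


Diagnosis: a trigonometric identity — cross-frequency products like \sin{\left(2 σ \right)} \cos{\left(6 σ \right)} are the textbook product-to-sum case — the identity converts them to directly integrable sinusoids.


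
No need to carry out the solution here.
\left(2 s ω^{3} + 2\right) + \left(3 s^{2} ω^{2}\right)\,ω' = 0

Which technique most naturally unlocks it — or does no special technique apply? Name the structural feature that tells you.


Verdict: the exact-equation method — d/dω of 2 s ω^{3} + 2 equals d/ds of 3 s^{2} ω^{2}: the form is a total differential of one potential — integrate it exactly.


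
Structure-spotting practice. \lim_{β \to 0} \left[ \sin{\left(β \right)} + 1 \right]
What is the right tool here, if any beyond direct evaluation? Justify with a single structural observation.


Method: no special technique — nothing blocks direct substitution at 0: plug in and finish.


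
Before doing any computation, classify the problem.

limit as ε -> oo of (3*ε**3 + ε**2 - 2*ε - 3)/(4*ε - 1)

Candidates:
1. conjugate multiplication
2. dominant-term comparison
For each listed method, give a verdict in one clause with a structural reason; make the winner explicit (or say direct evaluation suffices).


Technique: dominant-term comparison — at large ε only the top-degree terms survive; compare the leading terms and the limit falls out.
- conjugate multiplication — there are no radicals in tension whose conjugate would simplify matters.
- dominant-term comparison — applicable, and directly so.


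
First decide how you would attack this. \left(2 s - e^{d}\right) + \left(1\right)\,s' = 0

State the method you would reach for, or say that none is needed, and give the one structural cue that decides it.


Technique: a linear integrating factor — s appears only to the first power with coefficient 2 — the classic integrating-factor setup.


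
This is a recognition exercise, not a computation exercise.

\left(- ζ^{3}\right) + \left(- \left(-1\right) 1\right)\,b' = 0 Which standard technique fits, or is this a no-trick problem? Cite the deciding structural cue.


Diagnosis: no special technique — solved for the derivative, b never appears on the right — this is a direct integration in ζ, not a differential-equations problem at heart.


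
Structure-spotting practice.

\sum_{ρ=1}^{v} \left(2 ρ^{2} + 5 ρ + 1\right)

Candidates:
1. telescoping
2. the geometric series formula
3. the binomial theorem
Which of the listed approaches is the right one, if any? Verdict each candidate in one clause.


Best approach: no special technique — Faulhaber territory: sum each constant-multiple power of ρ with its closed-form formula, no trick required.
- telescoping — computed from the summand as displayed, the partial sums build up without the pairwise collapse telescoping exploits.
- the geometric series formula: the term-to-term ratio changes with the index, so the geometric formula cannot close it.
- the binomial theorem — there is no sum-raised-to-a-power identity hiding in these terms.


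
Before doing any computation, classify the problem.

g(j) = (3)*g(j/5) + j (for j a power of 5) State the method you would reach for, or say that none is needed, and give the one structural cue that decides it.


Best approach: the master substitution — the argument j/5 divides the index by 5; the standard j = 5^m substitution converts it to a constant-shift recurrence.


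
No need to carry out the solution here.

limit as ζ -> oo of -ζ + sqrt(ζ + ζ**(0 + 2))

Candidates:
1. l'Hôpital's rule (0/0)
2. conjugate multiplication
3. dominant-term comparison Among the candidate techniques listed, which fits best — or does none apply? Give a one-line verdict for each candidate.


Diagnosis: conjugate multiplication — neither sqrt(ζ + ζ**(0 + 2)) nor ζ converges alone, so rewrite their difference as a conjugate-rationalized quotient first.
- l'Hôpital's rule (0/0): substitution produces ∞ − ∞ rather than a vanishing quotient; the rule needs a 0/0 ratio to act on.
- conjugate multiplication: yes, a natural case for it.
- dominant-term comparison: this limit is not decided by comparing leading-term growth at infinity.


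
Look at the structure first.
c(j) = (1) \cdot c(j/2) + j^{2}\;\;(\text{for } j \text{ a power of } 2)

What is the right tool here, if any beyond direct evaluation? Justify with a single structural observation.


Best approach: the master substitution — the argument shrinks by the factor 2, so measure the index on a logarithmic scale and the recursion becomes a shift.


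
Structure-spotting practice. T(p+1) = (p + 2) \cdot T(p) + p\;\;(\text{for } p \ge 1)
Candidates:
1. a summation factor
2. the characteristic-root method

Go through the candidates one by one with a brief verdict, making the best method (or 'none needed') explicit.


Technique: a summation factor — it is first-order linear but the coefficient p + 2 depends on the index, so multiply through by a summation factor to telescope it.
- a summation factor: yes — fits the structure here.
- the characteristic-root method: an index-dependent weight blocks the pure exponential ansatz.


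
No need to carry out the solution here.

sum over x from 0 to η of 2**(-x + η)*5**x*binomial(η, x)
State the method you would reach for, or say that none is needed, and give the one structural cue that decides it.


Verdict: the binomial theorem — terms weighting binomial(η, x) against matched powers of 5 and 2 reassemble into (5 + 2)^η by the binomial theorem.


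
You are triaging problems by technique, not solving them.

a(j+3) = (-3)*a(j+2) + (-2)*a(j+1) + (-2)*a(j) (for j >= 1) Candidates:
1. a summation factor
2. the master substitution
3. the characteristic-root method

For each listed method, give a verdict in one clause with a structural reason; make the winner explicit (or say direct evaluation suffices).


Best approach: the characteristic-root method — constant coefficients and linearity mean the ansatz r^j reduces it to solving the characteristic polynomial.
- a summation factor: a summation factor telescopes one-step recursions; this one carries higher-order memory.
- the master substitution: no fixed divisor shrinks the index between calls.
- the characteristic-root method — applies; the problem has the shape this method handles.


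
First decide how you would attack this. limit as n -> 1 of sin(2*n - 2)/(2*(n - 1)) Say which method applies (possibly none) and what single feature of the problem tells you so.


Technique: l'Hôpital's rule (0/0) — plug in 1: top and bottom both hit zero, so differentiate each and retry. The standard small-argument limits would also carry it; the rule is the systematic route.


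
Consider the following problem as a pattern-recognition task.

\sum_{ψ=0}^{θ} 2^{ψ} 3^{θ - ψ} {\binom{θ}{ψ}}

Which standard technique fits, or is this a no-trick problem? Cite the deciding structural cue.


Diagnosis: the binomial theorem — binomial coefficients against complementary powers of 2 and 3: recognize the binomial expansion and resum.


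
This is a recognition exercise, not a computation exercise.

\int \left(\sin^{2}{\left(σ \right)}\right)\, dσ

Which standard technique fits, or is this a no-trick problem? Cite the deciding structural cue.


Diagnosis: a trigonometric identity — \sin^{2}{\left(σ \right)} carries an even exponent — trade it for double-angle cosines before integrating.


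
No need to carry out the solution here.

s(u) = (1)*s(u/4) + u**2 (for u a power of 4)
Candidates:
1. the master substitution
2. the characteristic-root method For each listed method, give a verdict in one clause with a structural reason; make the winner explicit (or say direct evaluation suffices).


Technique: the master substitution — treat m = log base 4 of u as the new clock: one recursion step advances m by one while u scales by 4.
- the master substitution — yes — fits the structure here.
- the characteristic-root method: a divided-index call is not the fixed-shift linear shape that characteristic roots solve.


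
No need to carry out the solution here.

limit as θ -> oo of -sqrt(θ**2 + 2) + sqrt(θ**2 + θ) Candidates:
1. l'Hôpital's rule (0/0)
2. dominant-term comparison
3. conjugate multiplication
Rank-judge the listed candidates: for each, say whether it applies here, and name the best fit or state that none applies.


Diagnosis: conjugate multiplication — infinity minus infinity with a radical in play — multiply by the conjugate so the divergences of sqrt(θ**2 + θ) and sqrt(θ**2 + 2) annihilate.
- l'Hôpital's rule (0/0) — the expression is a difference driving to ∞ − ∞, not a 0/0 quotient — there is no ratio for the rule to differentiate.
- dominant-term comparison: leading-power comparison does not apply to this form.
- conjugate multiplication — applies; the problem has the shape this method handles.


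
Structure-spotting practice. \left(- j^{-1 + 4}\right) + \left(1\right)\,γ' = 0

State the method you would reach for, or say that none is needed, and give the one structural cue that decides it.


Best approach: no special technique — the slope is a pure function of j; integrate both sides and be done.


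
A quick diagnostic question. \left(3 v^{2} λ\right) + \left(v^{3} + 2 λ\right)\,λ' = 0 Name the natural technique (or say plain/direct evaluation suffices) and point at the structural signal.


Diagnosis: the exact-equation method — d/dλ of 3 v^{2} λ equals d/dv of v^{3} + 2 λ: the form is a total differential of one potential — integrate it exactly.


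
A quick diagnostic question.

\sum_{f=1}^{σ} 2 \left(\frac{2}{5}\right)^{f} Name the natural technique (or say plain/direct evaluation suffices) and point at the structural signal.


Technique: the geometric series formula — each summand is the previous one scaled by \frac{2}{5}; that constant multiplier is itself the geometric structure.


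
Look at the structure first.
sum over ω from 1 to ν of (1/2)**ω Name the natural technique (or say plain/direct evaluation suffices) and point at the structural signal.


Diagnosis: the geometric series formula — consecutive terms stand in a fixed index-free ratio — the geometric sum formula closes it.


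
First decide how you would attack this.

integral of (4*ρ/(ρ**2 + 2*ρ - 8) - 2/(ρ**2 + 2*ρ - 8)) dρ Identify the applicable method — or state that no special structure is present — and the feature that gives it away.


Technique: partial fractions — the bottom, ρ**2 + 2*ρ - 8, comes apart into simple factors, and a proper rational function over split factors decomposes.


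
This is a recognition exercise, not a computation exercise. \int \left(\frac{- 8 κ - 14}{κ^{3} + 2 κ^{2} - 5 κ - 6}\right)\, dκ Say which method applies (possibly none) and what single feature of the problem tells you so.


Verdict: partial fractions — once κ^{3} + 2 κ^{2} - 5 κ - 6 is factored, each root contributes a simple-fraction term; integrate them one at a time.


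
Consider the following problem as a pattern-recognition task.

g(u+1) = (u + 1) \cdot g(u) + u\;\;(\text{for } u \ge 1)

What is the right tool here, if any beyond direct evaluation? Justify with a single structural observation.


Best approach: a summation factor — normalize by the running product of u + 1: the left side becomes a difference, and differences sum.


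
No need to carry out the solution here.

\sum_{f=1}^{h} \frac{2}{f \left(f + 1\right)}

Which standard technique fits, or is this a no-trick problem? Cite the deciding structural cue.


Diagnosis: telescoping — after splitting \frac{2}{f \left(f + 1\right)} into partial fractions, the pieces are shifted copies of one function and cancel telescopically.


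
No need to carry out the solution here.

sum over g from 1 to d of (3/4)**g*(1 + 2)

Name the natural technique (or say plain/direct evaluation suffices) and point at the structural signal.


Method: the geometric series formula — each summand is the previous one scaled by 3/4; that constant multiplier is itself the geometric structure.


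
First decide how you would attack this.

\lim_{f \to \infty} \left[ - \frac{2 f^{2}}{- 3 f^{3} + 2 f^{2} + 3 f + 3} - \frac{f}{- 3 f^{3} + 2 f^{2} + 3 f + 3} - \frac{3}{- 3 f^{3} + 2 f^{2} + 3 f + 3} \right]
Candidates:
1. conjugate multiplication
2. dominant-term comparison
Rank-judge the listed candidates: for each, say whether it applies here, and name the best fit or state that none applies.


Diagnosis: dominant-term comparison — as f grows, only the highest-degree terms matter — compare leading terms and read the limit off.
- conjugate multiplication — no difference of divergent radicals appears, so rationalizing has nothing to cancel.
- dominant-term comparison: a fit — the right tool for this form.


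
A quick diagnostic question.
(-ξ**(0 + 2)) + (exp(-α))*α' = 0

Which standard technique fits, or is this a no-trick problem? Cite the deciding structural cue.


Best approach: separation of variables — separating collects all α-dependence with the derivative and leaves all ξ-dependence opposite: variables separate. An exactness check succeeds on this form as well — separation and the potential function arrive at the same answer, separation more directly.


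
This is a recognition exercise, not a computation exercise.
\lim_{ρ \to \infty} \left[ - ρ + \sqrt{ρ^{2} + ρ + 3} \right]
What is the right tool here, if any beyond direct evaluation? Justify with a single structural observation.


Verdict: conjugate multiplication — the ∞ − ∞ radical form is the exact trigger for the conjugate maneuver.


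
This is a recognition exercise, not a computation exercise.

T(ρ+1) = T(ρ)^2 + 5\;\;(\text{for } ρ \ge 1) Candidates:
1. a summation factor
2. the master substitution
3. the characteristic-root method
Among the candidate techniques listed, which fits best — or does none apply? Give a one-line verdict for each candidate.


Best approach: no special technique — the recurrence is nonlinear in the sequence terms; no linear-recurrence method fits it as written — one iterates or studies it directly.
- a summation factor — no summation factor applies — the rule is not linear in the sequence values.
- the master substitution — with no divided-index recursive call, reindexing by powers of a base buys nothing.
- the characteristic-root method — nonlinearity rules out exponential-mode superposition from the start.


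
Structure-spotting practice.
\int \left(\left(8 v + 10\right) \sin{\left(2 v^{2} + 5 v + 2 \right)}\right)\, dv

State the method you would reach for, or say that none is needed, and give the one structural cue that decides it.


Diagnosis: u-substitution — set u = 2 v^{2} + 5 v + 2: a constant multiple of its derivative, namely 8 v + 10, is present as a factor once the integrand is collected, so the du is sitting there waiting.


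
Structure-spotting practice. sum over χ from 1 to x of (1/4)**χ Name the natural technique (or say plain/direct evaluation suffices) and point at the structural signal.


Technique: the geometric series formula — each summand is the previous one scaled by 1/4; that constant multiplier is itself the geometric structure.


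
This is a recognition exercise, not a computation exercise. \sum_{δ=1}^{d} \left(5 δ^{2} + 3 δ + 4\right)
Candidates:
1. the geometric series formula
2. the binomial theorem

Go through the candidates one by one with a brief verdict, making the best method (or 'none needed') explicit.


Best approach: no special technique — the summand is a plain polynomial in δ (expanding first if it arrives factored); standard power-sum formulas evaluate it term by term.
- the geometric series formula: the ratio of consecutive terms depends on the index.
- the binomial theorem — the terms do not reassemble into a binomial power.


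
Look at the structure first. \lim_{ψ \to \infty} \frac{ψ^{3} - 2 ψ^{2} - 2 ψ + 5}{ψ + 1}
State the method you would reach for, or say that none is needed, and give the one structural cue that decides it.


Best approach: dominant-term comparison — as ψ grows, only the highest-degree terms matter — compare leading terms and read the limit off. l'Hôpital's at-infinity variant applies to the expression viewed as a single quotient; the leading-term comparison is the direct route.


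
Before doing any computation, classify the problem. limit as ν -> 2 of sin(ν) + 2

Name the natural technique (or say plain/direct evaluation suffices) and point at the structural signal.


Best approach: no special technique — the expression is continuous at 2 — substitute and evaluate; no indeterminate form appears.


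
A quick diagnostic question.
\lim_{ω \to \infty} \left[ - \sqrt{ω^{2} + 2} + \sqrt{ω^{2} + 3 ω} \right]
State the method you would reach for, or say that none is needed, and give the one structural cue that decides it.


Diagnosis: conjugate multiplication — the ∞ − ∞ radical form is the exact trigger for the conjugate maneuver.


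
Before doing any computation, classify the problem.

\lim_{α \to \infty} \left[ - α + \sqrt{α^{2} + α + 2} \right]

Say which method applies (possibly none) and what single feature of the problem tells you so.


Diagnosis: conjugate multiplication — divergence minus divergence hides a finite answer — expose it by pairing \sqrt{α^{2} + α + 2} - α with its conjugate.


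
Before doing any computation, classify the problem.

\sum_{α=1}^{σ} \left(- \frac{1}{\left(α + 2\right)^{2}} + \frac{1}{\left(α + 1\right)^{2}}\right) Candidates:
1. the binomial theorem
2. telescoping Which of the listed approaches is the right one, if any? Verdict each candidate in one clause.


Method: telescoping — each term adds \frac{1}{\left(α + 1\right)^{2}} and subtracts the same expression advanced one index; that subtracted piece cancels against the next term's added copy — only the boundary terms survive.
- the binomial theorem: no binomial coefficients pair up with complementary powers here.
- telescoping: yes, a natural case for it.
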